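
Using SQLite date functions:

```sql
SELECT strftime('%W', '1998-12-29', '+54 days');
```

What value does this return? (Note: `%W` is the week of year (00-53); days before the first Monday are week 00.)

First apply '+54 days': 1998-12-29 → 1999-02-21.
1999-02-21 is a Sunday. SQLite's %W counts Mondays since the year started; the result is 07.

07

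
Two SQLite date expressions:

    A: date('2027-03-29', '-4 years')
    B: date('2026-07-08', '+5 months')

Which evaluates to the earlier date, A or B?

A

A = 2023-03-29.
B = 2026-12-08.
A is earlier.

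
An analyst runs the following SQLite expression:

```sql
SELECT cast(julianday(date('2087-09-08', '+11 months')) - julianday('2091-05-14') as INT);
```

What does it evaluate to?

Adding +11 months to 2087-09-08 gives 2088-08-08.
23 days remain in August 2088 after the 8th (31 − 8).
Full months from September 2088 through April 2091 contribute their day counts.
Then 14 days into May 2091.
Total: 23 + 30 + 31 + 30 + 31 + 31 + 28 + 31 + 30 + 31 + 30 + 31 + 31 + 30 + 31 + 30 + 31 + 31 + 28 + 31 + 30 + 31 + 30 + 31 + 31 + 30 + 31 + 30 + 31 + 31 + 28 + 31 + 30 + 14 = 1009.
The subtraction is earlier − later, so the result is −1009 → -1009.

-1009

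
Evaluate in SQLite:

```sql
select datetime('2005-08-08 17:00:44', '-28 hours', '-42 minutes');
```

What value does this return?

-28 hours from 2005-08-08 17:00:44 is 2005-08-07 13:00:44 (crosses midnight).
-42 minutes from 2005-08-07 13:00:44 is 2005-08-07 12:18:44.

2005-08-07 12:18:44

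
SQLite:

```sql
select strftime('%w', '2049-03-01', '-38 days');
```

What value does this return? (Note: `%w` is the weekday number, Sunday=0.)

5

First apply '-38 days': 2049-03-01 → 2049-01-22.
2049-01-22 is a Friday; with Sunday=0 that is 5.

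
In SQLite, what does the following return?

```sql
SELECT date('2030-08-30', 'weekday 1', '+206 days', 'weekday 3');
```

2031-04-02

`weekday 1` advances to the next Monday; 2030-08-30 is a Friday, so it moves forward to 2030-09-02.
Applying '+206 days' to 2030-09-02: counting 206 days forward gives 2031-03-27.
`weekday 3` advances to the next Wednesday; 2031-03-27 is a Thursday, so it moves forward to 2031-04-02.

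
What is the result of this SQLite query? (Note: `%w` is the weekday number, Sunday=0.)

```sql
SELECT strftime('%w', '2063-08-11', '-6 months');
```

First apply '-6 months': 2063-08-11 → 2063-02-11.
2063-02-11 is a Sunday; with Sunday=0 that is 0.

0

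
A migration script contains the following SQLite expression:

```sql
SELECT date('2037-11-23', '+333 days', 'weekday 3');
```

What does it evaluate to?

Applying '+333 days' to 2037-11-23: counting 333 days forward gives 2038-10-22.
`weekday 3` advances to the next Wednesday; 2038-10-22 is a Friday, so it moves forward to 2038-10-27.

2038-10-27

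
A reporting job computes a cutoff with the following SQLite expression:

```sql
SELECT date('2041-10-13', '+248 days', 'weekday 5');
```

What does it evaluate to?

2042-06-20

Applying '+248 days' to 2041-10-13: counting 248 days forward gives 2042-06-18.
`weekday 5` advances to the next Friday; 2042-06-18 is a Wednesday, so it moves forward to 2042-06-20.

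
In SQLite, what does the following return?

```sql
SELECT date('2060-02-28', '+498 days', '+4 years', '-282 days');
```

Applying '+498 days' to 2060-02-28: counting 498 days forward gives 2061-07-10.
Adding +4 years to 2061-07-10 gives 2065-07-10.
Applying '-282 days' to 2065-07-10: counting 282 days back gives 2064-10-01.

2064-10-01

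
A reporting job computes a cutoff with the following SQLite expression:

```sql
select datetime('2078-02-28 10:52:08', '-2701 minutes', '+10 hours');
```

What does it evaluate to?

2701 minutes = 45h 1m; -2701 minutes from 2078-02-28 10:52:08 is 2078-02-26 13:51:08 (crosses midnight).
+10 hours from 2078-02-26 13:51:08 is 2078-02-26 23:51:08.

2078-02-26 23:51:08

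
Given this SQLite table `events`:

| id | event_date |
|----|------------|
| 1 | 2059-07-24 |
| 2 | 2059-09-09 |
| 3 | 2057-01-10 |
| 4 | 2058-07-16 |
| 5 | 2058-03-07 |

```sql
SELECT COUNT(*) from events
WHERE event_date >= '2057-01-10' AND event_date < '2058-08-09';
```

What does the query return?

Rows in [2057-01-10, 2058-08-09): 2057-01-10, 2058-07-16, 2058-03-07 → 3 rows.

3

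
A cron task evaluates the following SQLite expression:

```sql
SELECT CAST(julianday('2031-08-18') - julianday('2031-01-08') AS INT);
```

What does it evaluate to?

222

23 days remain in January 2031 after the 8th (31 − 8).
Full months from February 2031 through July 2031 contribute their day counts.
Then 18 days into August 2031.
Total: 23 + 28 + 31 + 30 + 31 + 30 + 31 + 18 = 222.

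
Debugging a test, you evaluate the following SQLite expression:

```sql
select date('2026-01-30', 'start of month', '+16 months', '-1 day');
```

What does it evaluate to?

`start of month` rewinds 2026-01-30 to 2026-01-01.
Adding +16 months to 2026-01-01 gives 2027-05-01.
Going back 1 day from 2027-05-01 reaches 2027-04-30 (last day of April, 30 days).

2027-04-30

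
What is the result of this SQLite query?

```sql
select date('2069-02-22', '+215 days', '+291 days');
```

Applying '+215 days' to 2069-02-22: counting 215 days forward gives 2069-09-25.
Applying '+291 days' to 2069-09-25: counting 291 days forward gives 2070-07-13.

2070-07-13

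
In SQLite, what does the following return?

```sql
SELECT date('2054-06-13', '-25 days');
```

2054-05-19

Going back 13 days from 2054-06-13 reaches 2054-05-31 (last day of May, 31 days).
Going back 12 days within May lands on 2054-05-19.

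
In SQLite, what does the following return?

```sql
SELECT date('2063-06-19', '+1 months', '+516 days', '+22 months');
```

2066-10-16

Adding +1 month to 2063-06-19 gives 2063-07-19.
Applying '+516 days' to 2063-07-19: counting 516 days forward gives 2064-12-16.
Adding +22 months to 2064-12-16 gives 2066-10-16.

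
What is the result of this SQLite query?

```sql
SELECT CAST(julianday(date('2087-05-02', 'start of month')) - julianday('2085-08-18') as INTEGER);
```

`start of month` rewinds 2087-05-02 to 2087-05-01.
13 days remain in August 2085 after the 18th (31 − 18).
Full months from September 2085 through April 2087 contribute their day counts.
Then 1 day into May 2087.
Total: 13 + 30 + 31 + 30 + 31 + 31 + 28 + 31 + 30 + 31 + 30 + 31 + 31 + 30 + 31 + 30 + 31 + 31 + 28 + 31 + 30 + 1 = 621.

621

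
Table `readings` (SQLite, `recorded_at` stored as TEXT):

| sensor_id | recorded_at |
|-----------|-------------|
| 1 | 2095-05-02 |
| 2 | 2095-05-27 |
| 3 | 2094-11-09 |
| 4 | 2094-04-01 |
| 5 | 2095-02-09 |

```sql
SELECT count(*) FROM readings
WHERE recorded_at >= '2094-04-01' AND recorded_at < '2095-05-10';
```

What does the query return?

Rows in [2094-04-01, 2095-05-10): 2095-05-02, 2094-11-09, 2094-04-01, 2095-02-09 → 4 rows.

4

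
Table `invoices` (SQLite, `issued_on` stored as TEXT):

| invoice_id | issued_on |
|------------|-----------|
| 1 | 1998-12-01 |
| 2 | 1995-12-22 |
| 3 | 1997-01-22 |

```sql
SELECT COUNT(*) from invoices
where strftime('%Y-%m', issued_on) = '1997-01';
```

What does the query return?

1

Rows with year-month 1997-01: 1997-01-22 → 1.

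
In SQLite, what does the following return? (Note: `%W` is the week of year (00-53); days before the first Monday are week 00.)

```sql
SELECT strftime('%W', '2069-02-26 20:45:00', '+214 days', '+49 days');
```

First apply '+214 days', '+49 days': 2069-02-26 20:45:00 → 2069-11-16 20:45:00.
2069-11-16 is a Saturday. SQLite's %W counts Mondays since the year started; the result is 45.

45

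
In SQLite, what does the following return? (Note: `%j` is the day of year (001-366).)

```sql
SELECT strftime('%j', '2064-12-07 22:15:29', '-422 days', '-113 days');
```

172

First apply '-422 days', '-113 days': 2064-12-07 22:15:29 → 2063-06-21 22:15:29.
Day-of-year for 2063-06-21: days since 2063-01-01 inclusive = 172, zero-padded to 172.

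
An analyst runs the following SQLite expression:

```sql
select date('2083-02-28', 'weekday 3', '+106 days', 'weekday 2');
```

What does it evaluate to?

2083-06-22

`weekday 3` advances to the next Wednesday; 2083-02-28 is a Sunday, so it moves forward to 2083-03-03.
Applying '+106 days' to 2083-03-03: counting 106 days forward gives 2083-06-17.
`weekday 2` advances to the next Tuesday; 2083-06-17 is a Thursday, so it moves forward to 2083-06-22.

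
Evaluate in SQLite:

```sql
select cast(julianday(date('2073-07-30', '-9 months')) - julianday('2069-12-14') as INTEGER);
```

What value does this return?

Adding -9 months to 2073-07-30 gives 2072-10-30.
17 days remain in December 2069 after the 14th (31 − 14).
Full months from January 2070 through September 2072 contribute their day counts.
Then 30 days into October 2072.
Total: 17 + 31 + 28 + 31 + 30 + 31 + 30 + 31 + 31 + 30 + 31 + 30 + 31 + 31 + 28 + 31 + 30 + 31 + 30 + 31 + 31 + 30 + 31 + 30 + 31 + 31 + 29 + 31 + 30 + 31 + 30 + 31 + 31 + 30 + 30 = 1051.

1051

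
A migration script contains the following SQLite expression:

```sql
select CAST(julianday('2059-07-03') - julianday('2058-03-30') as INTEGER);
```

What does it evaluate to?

460

1 day remains in March 2058 after the 30th (31 − 30).
Full months from April 2058 through June 2059 contribute their day counts.
Then 3 days into July 2059.
Total: 1 + 30 + 31 + 30 + 31 + 31 + 30 + 31 + 30 + 31 + 31 + 28 + 31 + 30 + 31 + 30 + 3 = 460.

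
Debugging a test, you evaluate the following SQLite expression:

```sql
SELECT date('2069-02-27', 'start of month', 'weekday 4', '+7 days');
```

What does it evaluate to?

2069-02-14

`start of month` rewinds 2069-02-27 to 2069-02-01.
`weekday 4` advances to the next Thursday; 2069-02-01 is a Friday, so it moves forward to 2069-02-07.
Advancing 7 more days within February lands on 2069-02-14.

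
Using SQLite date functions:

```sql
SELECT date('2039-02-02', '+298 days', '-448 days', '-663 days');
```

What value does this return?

Applying '+298 days' to 2039-02-02: counting 298 days forward gives 2039-11-27.
Applying '-448 days' to 2039-11-27: counting 448 days back gives 2038-09-05.
Applying '-663 days' to 2038-09-05: counting 663 days back gives 2036-11-11.

2036-11-11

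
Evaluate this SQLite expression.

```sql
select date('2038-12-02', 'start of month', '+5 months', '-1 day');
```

2039-04-30

`start of month` rewinds 2038-12-02 to 2038-12-01.
Adding +5 months to 2038-12-01 gives 2039-05-01.
Going back 1 day from 2039-05-01 reaches 2039-04-30 (last day of April, 30 days).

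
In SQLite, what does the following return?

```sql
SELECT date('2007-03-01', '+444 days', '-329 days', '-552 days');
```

Applying '+444 days' to 2007-03-01: counting 444 days forward gives 2008-05-18.
Applying '-329 days' to 2008-05-18: counting 329 days back gives 2007-06-24.
Applying '-552 days' to 2007-06-24: counting 552 days back gives 2005-12-19.

2005-12-19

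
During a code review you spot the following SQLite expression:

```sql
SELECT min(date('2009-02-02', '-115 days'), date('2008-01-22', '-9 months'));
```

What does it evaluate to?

date('2009-02-02', '-115 days') → 2008-10-10.
date('2008-01-22', '-9 months') → 2007-04-22.
Earlier of the two is 2007-04-22.

2007-04-22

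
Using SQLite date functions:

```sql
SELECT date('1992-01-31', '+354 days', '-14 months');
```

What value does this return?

1991-11-19

Applying '+354 days' to 1992-01-31: counting 354 days forward gives 1993-01-19.
Adding -14 months to 1993-01-19 gives 1991-11-19.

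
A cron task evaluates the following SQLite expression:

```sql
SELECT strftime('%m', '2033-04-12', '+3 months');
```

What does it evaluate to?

07

First apply '+3 months': 2033-04-12 → 2033-07-12.
`%m` extracts the 2-digit month (01-12): 07.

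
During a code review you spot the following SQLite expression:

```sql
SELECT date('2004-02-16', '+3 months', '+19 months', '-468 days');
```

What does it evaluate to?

2004-09-04

Adding +3 months to 2004-02-16 gives 2004-05-16.
Adding +19 months to 2004-05-16 gives 2005-12-16.
Applying '-468 days' to 2005-12-16: counting 468 days back gives 2004-09-04.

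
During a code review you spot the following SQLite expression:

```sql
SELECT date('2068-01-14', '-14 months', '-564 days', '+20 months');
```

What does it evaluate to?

Adding -14 months to 2068-01-14 gives 2066-11-14.
Applying '-564 days' to 2066-11-14: counting 564 days back gives 2065-04-29.
Adding +20 months to 2065-04-29 gives 2066-12-29.

2066-12-29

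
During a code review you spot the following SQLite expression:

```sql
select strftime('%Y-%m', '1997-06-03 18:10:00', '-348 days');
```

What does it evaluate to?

1996-06

First apply '-348 days': 1997-06-03 18:10:00 → 1996-06-20 18:10:00.
`%Y-%m` extracts the year-month: 1996-06.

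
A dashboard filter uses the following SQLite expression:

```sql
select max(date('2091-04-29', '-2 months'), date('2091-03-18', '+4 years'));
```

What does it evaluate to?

2095-03-18

date('2091-04-29', '-2 months') → 2091-03-01.
date('2091-03-18', '+4 years') → 2095-03-18.
Later of the two is 2095-03-18.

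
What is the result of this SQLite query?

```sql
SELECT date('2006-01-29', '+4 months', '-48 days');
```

2006-04-11

Adding +4 months to 2006-01-29 gives 2006-05-29.
Applying '-48 days' to 2006-05-29: counting 48 days back gives 2006-04-11.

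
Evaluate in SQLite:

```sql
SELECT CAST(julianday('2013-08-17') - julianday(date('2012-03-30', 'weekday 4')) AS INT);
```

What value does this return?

499

`weekday 4` advances to the next Thursday; 2012-03-30 is a Friday, so it moves forward to 2012-04-05.
25 days remain in April 2012 after the 5th (30 − 5).
Full months from May 2012 through July 2013 contribute their day counts.
Then 17 days into August 2013.
Total: 25 + 31 + 30 + 31 + 31 + 30 + 31 + 30 + 31 + 31 + 28 + 31 + 30 + 31 + 30 + 31 + 17 = 499.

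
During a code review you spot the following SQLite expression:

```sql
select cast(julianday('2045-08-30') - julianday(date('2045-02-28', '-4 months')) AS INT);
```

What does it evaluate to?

Adding -4 months to 2045-02-28 gives 2044-10-28.
3 days remain in October 2044 after the 28th (31 − 28).
Full months from November 2044 through July 2045 contribute their day counts.
Then 30 days into August 2045.
Total: 3 + 30 + 31 + 31 + 28 + 31 + 30 + 31 + 30 + 31 + 30 = 306.

306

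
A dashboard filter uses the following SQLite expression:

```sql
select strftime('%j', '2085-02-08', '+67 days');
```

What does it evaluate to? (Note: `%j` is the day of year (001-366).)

First apply '+67 days': 2085-02-08 → 2085-04-16.
Day-of-year for 2085-04-16: days since 2085-01-01 inclusive = 106, zero-padded to 106.

106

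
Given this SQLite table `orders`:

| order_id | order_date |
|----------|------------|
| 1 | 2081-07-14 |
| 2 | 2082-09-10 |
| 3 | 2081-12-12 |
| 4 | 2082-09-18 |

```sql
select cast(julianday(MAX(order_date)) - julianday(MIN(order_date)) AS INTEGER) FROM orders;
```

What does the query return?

431

MIN = 2081-07-14, MAX = 2082-09-18.
17 days remain in July 2081 after the 14th (31 − 14).
Full months from August 2081 through August 2082 contribute their day counts.
Then 18 days into September 2082.
Total: 17 + 31 + 30 + 31 + 30 + 31 + 31 + 28 + 31 + 30 + 31 + 30 + 31 + 31 + 18 = 431.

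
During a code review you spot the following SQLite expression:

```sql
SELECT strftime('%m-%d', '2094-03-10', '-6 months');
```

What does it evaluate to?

09-10

First apply '-6 months': 2094-03-10 → 2093-09-10.
`%m-%d` extracts the month-day: 09-10.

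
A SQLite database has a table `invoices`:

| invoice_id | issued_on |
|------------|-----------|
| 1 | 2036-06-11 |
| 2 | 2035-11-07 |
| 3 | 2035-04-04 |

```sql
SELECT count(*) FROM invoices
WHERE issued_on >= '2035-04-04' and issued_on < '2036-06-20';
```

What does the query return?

3

Rows in [2035-04-04, 2036-06-20): 2036-06-11, 2035-11-07, 2035-04-04 → 3 rows.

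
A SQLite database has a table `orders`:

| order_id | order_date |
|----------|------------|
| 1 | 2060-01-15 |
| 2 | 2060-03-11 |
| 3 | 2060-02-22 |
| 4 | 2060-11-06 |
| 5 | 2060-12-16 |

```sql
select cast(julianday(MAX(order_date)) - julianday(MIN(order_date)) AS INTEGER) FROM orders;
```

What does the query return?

336

MIN = 2060-01-15, MAX = 2060-12-16.
16 days remain in January 2060 after the 15th (31 − 15).
Full months from February 2060 through November 2060 contribute their day counts.
Then 16 days into December 2060.
Total: 16 + 29 + 31 + 30 + 31 + 30 + 31 + 31 + 30 + 31 + 30 + 16 = 336.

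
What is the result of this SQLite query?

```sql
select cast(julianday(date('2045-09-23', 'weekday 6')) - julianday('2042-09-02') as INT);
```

`weekday 6` advances to the next Saturday; 2045-09-23 is already a Saturday, so it stays at 2045-09-23.
28 days remain in September 2042 after the 2nd (30 − 2).
Full months from October 2042 through August 2045 contribute their day counts.
Then 23 days into September 2045.
Total: 28 + 31 + 30 + 31 + 31 + 28 + 31 + 30 + 31 + 30 + 31 + 31 + 30 + 31 + 30 + 31 + 31 + 29 + 31 + 30 + 31 + 30 + 31 + 31 + 30 + 31 + 30 + 31 + 31 + 28 + 31 + 30 + 31 + 30 + 31 + 31 + 23 = 1117.

1117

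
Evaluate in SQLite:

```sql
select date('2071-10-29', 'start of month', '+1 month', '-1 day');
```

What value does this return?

2071-10-31

`start of month` rewinds 2071-10-29 to 2071-10-01.
Adding +1 month to 2071-10-01 gives 2071-11-01.
Going back 1 day from 2071-11-01 reaches 2071-10-31 (last day of October, 31 days).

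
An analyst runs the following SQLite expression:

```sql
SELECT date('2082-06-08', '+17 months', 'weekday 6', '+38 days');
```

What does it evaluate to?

Adding +17 months to 2082-06-08 gives 2083-11-08.
`weekday 6` advances to the next Saturday; 2083-11-08 is a Monday, so it moves forward to 2083-11-13.
November 2083 has 30 days; 17 remain after the 13th, so 18 days reach 2083-12-01.
Advancing 20 more days within December lands on 2083-12-21.

2083-12-21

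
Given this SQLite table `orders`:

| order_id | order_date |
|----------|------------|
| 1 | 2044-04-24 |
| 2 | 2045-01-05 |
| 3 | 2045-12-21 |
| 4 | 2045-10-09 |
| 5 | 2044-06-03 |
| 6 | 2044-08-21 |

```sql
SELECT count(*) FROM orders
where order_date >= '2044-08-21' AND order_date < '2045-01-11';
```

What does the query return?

Rows in [2044-08-21, 2045-01-11): 2045-01-05, 2044-08-21 → 2 rows.

2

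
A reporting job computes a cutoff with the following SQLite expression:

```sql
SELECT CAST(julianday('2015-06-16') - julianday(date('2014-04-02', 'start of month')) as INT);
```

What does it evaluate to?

`start of month` rewinds 2014-04-02 to 2014-04-01.
29 days remain in April 2014 after the 1st (30 − 1).
Full months from May 2014 through May 2015 contribute their day counts.
Then 16 days into June 2015.
Total: 29 + 31 + 30 + 31 + 31 + 30 + 31 + 30 + 31 + 31 + 28 + 31 + 30 + 31 + 16 = 441.

441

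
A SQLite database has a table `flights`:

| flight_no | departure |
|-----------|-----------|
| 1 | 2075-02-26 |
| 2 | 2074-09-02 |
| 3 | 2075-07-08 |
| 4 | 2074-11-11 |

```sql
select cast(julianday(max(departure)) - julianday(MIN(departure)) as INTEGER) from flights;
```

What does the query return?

309

MIN = 2074-09-02, MAX = 2075-07-08.
28 days remain in September 2074 after the 2nd (30 − 2).
Full months from October 2074 through June 2075 contribute their day counts.
Then 8 days into July 2075.
Total: 28 + 31 + 30 + 31 + 31 + 28 + 31 + 30 + 31 + 30 + 8 = 309.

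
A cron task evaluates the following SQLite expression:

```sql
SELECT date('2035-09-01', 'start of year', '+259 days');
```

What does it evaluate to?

2035-09-17

`start of year` rewinds 2035-09-01 to 2035-01-01.
Applying '+259 days' to 2035-01-01: counting 259 days forward gives 2035-09-17.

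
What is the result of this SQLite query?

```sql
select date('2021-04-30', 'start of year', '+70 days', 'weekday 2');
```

`start of year` rewinds 2021-04-30 to 2021-01-01.
Applying '+70 days' to 2021-01-01: counting 70 days forward gives 2021-03-12.
`weekday 2` advances to the next Tuesday; 2021-03-12 is a Friday, so it moves forward to 2021-03-16.

2021-03-16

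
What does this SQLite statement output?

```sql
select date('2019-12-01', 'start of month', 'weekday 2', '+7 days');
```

`start of month` rewinds 2019-12-01 to 2019-12-01.
`weekday 2` advances to the next Tuesday; 2019-12-01 is a Sunday, so it moves forward to 2019-12-03.
Advancing 7 more days within December lands on 2019-12-10.

2019-12-10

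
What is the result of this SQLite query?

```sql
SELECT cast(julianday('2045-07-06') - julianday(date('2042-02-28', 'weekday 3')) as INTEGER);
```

1219

`weekday 3` advances to the next Wednesday; 2042-02-28 is a Friday, so it moves forward to 2042-03-05.
26 days remain in March 2042 after the 5th (31 − 5).
Full months from April 2042 through June 2045 contribute their day counts.
Then 6 days into July 2045.
Total: 26 + 30 + 31 + 30 + 31 + 31 + 30 + 31 + 30 + 31 + 31 + 28 + 31 + 30 + 31 + 30 + 31 + 31 + 30 + 31 + 30 + 31 + 31 + 29 + 31 + 30 + 31 + 30 + 31 + 31 + 30 + 31 + 30 + 31 + 31 + 28 + 31 + 30 + 31 + 30 + 6 = 1219.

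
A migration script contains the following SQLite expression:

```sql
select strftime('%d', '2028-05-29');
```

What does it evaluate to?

29

`%d` extracts the 2-digit day of month: 29.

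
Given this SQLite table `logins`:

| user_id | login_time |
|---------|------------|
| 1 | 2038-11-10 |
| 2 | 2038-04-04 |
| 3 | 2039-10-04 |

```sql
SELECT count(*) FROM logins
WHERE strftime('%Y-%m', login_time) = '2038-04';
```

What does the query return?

Rows with year-month 2038-04: 2038-04-04 → 1.

1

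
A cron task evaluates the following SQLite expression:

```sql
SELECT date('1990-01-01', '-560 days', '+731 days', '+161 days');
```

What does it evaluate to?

Applying '-560 days' to 1990-01-01: counting 560 days back gives 1988-06-20.
Applying '+731 days' to 1988-06-20: counting 731 days forward gives 1990-06-21.
Applying '+161 days' to 1990-06-21: counting 161 days forward gives 1990-11-29.

1990-11-29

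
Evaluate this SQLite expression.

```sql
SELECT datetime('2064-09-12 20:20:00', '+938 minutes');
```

938 minutes = 15h 38m; +938 minutes from 2064-09-12 20:20:00 is 2064-09-13 11:58:00 (crosses midnight).

2064-09-13 11:58:00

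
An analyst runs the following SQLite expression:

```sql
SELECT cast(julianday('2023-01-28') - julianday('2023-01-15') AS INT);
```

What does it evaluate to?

13

Both dates are in January 2023: 28 − 15 = 13.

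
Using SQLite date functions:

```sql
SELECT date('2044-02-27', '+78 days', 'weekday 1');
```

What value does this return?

Applying '+78 days' to 2044-02-27: counting 78 days forward gives 2044-05-15.
`weekday 1` advances to the next Monday; 2044-05-15 is a Sunday, so it moves forward to 2044-05-16.

2044-05-16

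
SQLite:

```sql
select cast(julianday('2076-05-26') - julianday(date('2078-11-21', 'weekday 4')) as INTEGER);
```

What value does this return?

`weekday 4` advances to the next Thursday; 2078-11-21 is a Monday, so it moves forward to 2078-11-24.
5 days remain in May 2076 after the 26th (31 − 26).
Full months from June 2076 through October 2078 contribute their day counts.
Then 24 days into November 2078.
Total: 5 + 30 + 31 + 31 + 30 + 31 + 30 + 31 + 31 + 28 + 31 + 30 + 31 + 30 + 31 + 31 + 30 + 31 + 30 + 31 + 31 + 28 + 31 + 30 + 31 + 30 + 31 + 31 + 30 + 31 + 24 = 912.
The subtraction is earlier − later, so the result is −912 → -912.

-912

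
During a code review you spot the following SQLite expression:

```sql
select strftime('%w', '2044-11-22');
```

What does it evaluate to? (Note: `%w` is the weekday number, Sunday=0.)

2

2044-11-22 is a Tuesday; with Sunday=0 that is 2.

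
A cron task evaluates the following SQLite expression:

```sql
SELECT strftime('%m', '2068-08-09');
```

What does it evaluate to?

08

`%m` extracts the 2-digit month (01-12): 08.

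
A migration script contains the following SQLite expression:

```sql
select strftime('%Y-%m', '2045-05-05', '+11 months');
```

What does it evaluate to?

2046-04

First apply '+11 months': 2045-05-05 → 2046-04-05.
`%Y-%m` extracts the year-month: 2046-04.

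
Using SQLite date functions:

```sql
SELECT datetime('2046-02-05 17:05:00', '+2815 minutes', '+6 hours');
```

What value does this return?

2046-02-07 22:00:00

2815 minutes = 46h 55m; +2815 minutes from 2046-02-05 17:05:00 is 2046-02-07 16:00:00 (crosses midnight).
+6 hours from 2046-02-07 16:00:00 is 2046-02-07 22:00:00.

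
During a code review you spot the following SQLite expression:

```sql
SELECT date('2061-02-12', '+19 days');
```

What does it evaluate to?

February 2061 has 28 days; 16 remain after the 12th, so 17 days reach 2061-03-01.
Advancing 2 more days within March lands on 2061-03-03.

2061-03-03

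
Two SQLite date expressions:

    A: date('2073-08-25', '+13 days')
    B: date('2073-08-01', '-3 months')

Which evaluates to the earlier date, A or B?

B

A = 2073-09-07.
B = 2073-05-01.
B is earlier.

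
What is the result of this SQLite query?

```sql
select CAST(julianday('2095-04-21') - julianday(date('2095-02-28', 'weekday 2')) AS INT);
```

`weekday 2` advances to the next Tuesday; 2095-02-28 is a Monday, so it moves forward to 2095-03-01.
30 days remain in March 2095 after the 1st (31 − 1).
Then 21 days into April 2095.
Total: 30 + 21 = 51.

51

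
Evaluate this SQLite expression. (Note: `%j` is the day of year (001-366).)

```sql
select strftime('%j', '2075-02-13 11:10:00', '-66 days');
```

343

First apply '-66 days': 2075-02-13 11:10:00 → 2074-12-09 11:10:00.
Day-of-year for 2074-12-09: days since 2074-01-01 inclusive = 343, zero-padded to 343.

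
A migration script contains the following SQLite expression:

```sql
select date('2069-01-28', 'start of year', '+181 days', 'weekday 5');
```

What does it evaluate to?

2069-07-05

`start of year` rewinds 2069-01-28 to 2069-01-01.
Applying '+181 days' to 2069-01-01: counting 181 days forward gives 2069-07-01.
`weekday 5` advances to the next Friday; 2069-07-01 is a Monday, so it moves forward to 2069-07-05.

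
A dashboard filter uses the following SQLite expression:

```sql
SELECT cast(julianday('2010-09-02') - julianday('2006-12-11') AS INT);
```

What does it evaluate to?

20 days remain in December 2006 after the 11th (31 − 11).
Full months from January 2007 through August 2010 contribute their day counts.
Then 2 days into September 2010.
Total: 20 + 31 + 28 + 31 + 30 + 31 + 30 + 31 + 31 + 30 + 31 + 30 + 31 + 31 + 29 + 31 + 30 + 31 + 30 + 31 + 31 + 30 + 31 + 30 + 31 + 31 + 28 + 31 + 30 + 31 + 30 + 31 + 31 + 30 + 31 + 30 + 31 + 31 + 28 + 31 + 30 + 31 + 30 + 31 + 31 + 2 = 1361.

1361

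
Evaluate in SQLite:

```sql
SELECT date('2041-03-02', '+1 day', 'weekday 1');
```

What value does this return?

2041-03-04

Advancing 1 more day within March lands on 2041-03-03.
`weekday 1` advances to the next Monday; 2041-03-03 is a Sunday, so it moves forward to 2041-03-04.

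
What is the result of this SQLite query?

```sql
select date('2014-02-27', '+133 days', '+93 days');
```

Applying '+133 days' to 2014-02-27: counting 133 days forward gives 2014-07-10.
Applying '+93 days' to 2014-07-10: counting 93 days forward gives 2014-10-11.

2014-10-11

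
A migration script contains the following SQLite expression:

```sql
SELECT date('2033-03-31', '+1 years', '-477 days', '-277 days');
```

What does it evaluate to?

2032-03-07

Adding +1 year to 2033-03-31 gives 2034-03-31.
Applying '-477 days' to 2034-03-31: counting 477 days back gives 2032-12-09.
Applying '-277 days' to 2032-12-09: counting 277 days back gives 2032-03-07.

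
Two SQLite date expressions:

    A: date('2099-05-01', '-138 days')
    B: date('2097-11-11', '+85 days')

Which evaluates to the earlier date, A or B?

A = 2098-12-14.
B = 2098-02-04.
B is earlier.

B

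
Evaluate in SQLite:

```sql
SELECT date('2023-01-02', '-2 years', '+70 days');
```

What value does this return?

Adding -2 years to 2023-01-02 gives 2021-01-02.
Applying '+70 days' to 2021-01-02: counting 70 days forward gives 2021-03-13.

2021-03-13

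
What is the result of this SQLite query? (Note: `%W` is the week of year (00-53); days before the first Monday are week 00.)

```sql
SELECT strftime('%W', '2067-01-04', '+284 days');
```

41

First apply '+284 days': 2067-01-04 → 2067-10-15.
2067-10-15 is a Saturday. SQLite's %W counts Mondays since the year started; the result is 41.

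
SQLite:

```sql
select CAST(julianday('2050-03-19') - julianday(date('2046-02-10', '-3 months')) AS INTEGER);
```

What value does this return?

Adding -3 months to 2046-02-10 gives 2045-11-10.
20 days remain in November 2045 after the 10th (30 − 10).
Full months from December 2045 through February 2050 contribute their day counts.
Then 19 days into March 2050.
Total: 20 + 31 + 31 + 28 + 31 + 30 + 31 + 30 + 31 + 31 + 30 + 31 + 30 + 31 + 31 + 28 + 31 + 30 + 31 + 30 + 31 + 31 + 30 + 31 + 30 + 31 + 31 + 29 + 31 + 30 + 31 + 30 + 31 + 31 + 30 + 31 + 30 + 31 + 31 + 28 + 31 + 30 + 31 + 30 + 31 + 31 + 30 + 31 + 30 + 31 + 31 + 28 + 19 = 1590.

1590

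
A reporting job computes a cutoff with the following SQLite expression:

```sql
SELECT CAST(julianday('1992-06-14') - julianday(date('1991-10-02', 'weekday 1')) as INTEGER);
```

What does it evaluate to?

`weekday 1` advances to the next Monday; 1991-10-02 is a Wednesday, so it moves forward to 1991-10-07.
24 days remain in October 1991 after the 7th (31 − 7).
Full months from November 1991 through May 1992 contribute their day counts.
Then 14 days into June 1992.
Total: 24 + 30 + 31 + 31 + 29 + 31 + 30 + 31 + 14 = 251.

251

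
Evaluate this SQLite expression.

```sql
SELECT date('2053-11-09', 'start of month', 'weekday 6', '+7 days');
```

2053-11-08

`start of month` rewinds 2053-11-09 to 2053-11-01.
`weekday 6` advances to the next Saturday; 2053-11-01 is already a Saturday, so it stays at 2053-11-01.
Advancing 7 more days within November lands on 2053-11-08.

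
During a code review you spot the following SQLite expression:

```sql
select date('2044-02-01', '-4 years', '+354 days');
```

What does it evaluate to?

Adding -4 years to 2044-02-01 gives 2040-02-01.
Applying '+354 days' to 2040-02-01: counting 354 days forward gives 2041-01-20.

2041-01-20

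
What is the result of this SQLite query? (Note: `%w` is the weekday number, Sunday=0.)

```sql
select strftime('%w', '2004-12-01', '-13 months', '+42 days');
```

6

First apply '-13 months', '+42 days': 2004-12-01 → 2003-12-13.
2003-12-13 is a Saturday; with Sunday=0 that is 6.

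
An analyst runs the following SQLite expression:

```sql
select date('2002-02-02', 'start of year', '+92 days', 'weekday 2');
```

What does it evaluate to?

2002-04-09

`start of year` rewinds 2002-02-02 to 2002-01-01.
Applying '+92 days' to 2002-01-01: counting 92 days forward gives 2002-04-03.
`weekday 2` advances to the next Tuesday; 2002-04-03 is a Wednesday, so it moves forward to 2002-04-09.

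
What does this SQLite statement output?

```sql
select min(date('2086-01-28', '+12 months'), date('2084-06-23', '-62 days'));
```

date('2086-01-28', '+12 months') → 2087-01-28.
date('2084-06-23', '-62 days') → 2084-04-22.
Earlier of the two is 2084-04-22.

2084-04-22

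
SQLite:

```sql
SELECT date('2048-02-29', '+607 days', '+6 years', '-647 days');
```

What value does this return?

Applying '+607 days' to 2048-02-29: counting 607 days forward gives 2049-10-28.
Adding +6 years to 2049-10-28 gives 2055-10-28.
Applying '-647 days' to 2055-10-28: counting 647 days back gives 2054-01-19.

2054-01-19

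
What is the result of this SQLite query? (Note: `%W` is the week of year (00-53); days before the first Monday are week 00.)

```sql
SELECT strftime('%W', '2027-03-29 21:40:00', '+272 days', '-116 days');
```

35

First apply '+272 days', '-116 days': 2027-03-29 21:40:00 → 2027-09-01 21:40:00.
2027-09-01 is a Wednesday. SQLite's %W counts Mondays since the year started; the result is 35.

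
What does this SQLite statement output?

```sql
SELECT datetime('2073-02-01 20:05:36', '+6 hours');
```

+6 hours from 2073-02-01 20:05:36 is 2073-02-02 02:05:36 (crosses midnight).

2073-02-02 02:05:36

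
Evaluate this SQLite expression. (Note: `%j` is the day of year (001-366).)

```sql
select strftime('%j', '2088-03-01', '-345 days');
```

First apply '-345 days': 2088-03-01 → 2087-03-22.
Day-of-year for 2087-03-22: days since 2087-01-01 inclusive = 81, zero-padded to 081.

081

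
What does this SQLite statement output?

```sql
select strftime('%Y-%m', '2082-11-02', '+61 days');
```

2083-01

First apply '+61 days': 2082-11-02 → 2083-01-02.
`%Y-%m` extracts the year-month: 2083-01.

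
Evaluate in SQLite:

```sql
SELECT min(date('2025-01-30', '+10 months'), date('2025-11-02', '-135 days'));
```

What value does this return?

2025-06-20

date('2025-01-30', '+10 months') → 2025-11-30.
date('2025-11-02', '-135 days') → 2025-06-20.
Earlier of the two is 2025-06-20.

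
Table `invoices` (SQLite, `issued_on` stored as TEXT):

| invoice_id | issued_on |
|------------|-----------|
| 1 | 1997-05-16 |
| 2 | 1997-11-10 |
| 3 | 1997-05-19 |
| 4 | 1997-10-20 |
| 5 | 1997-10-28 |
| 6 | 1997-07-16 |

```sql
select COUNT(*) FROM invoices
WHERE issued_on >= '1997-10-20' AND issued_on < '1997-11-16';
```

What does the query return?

Rows in [1997-10-20, 1997-11-16): 1997-11-10, 1997-10-20, 1997-10-28 → 3 rows.

3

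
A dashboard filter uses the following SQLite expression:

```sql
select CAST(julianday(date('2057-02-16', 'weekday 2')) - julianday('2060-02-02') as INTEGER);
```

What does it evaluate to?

-1077

`weekday 2` advances to the next Tuesday; 2057-02-16 is a Friday, so it moves forward to 2057-02-20.
8 days remain in February 2057 after the 20th (28 − 20).
Full months from March 2057 through January 2060 contribute their day counts.
Then 2 days into February 2060.
Total: 8 + 31 + 30 + 31 + 30 + 31 + 31 + 30 + 31 + 30 + 31 + 31 + 28 + 31 + 30 + 31 + 30 + 31 + 31 + 30 + 31 + 30 + 31 + 31 + 28 + 31 + 30 + 31 + 30 + 31 + 31 + 30 + 31 + 30 + 31 + 31 + 2 = 1077.
The subtraction is earlier − later, so the result is −1077 → -1077.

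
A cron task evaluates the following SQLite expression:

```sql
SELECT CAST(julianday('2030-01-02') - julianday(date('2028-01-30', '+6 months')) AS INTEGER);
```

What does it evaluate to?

Adding +6 months to 2028-01-30 gives 2028-07-30.
1 day remains in July 2028 after the 30th (31 − 30).
Full months from August 2028 through December 2029 contribute their day counts.
Then 2 days into January 2030.
Total: 1 + 31 + 30 + 31 + 30 + 31 + 31 + 28 + 31 + 30 + 31 + 30 + 31 + 31 + 30 + 31 + 30 + 31 + 2 = 521.

521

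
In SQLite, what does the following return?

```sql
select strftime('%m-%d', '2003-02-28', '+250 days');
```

11-05

First apply '+250 days': 2003-02-28 → 2003-11-05.
`%m-%d` extracts the month-day: 11-05.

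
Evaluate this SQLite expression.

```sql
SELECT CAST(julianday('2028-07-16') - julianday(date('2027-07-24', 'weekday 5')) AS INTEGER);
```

352

`weekday 5` advances to the next Friday; 2027-07-24 is a Saturday, so it moves forward to 2027-07-30.
1 day remains in July 2027 after the 30th (31 − 30).
Full months from August 2027 through June 2028 contribute their day counts.
Then 16 days into July 2028.
Total: 1 + 31 + 30 + 31 + 30 + 31 + 31 + 29 + 31 + 30 + 31 + 30 + 16 = 352.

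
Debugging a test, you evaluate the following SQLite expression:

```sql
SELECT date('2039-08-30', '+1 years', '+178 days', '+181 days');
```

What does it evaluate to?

2041-08-24

Adding +1 year to 2039-08-30 gives 2040-08-30.
Applying '+178 days' to 2040-08-30: counting 178 days forward gives 2041-02-24.
Applying '+181 days' to 2041-02-24: counting 181 days forward gives 2041-08-24.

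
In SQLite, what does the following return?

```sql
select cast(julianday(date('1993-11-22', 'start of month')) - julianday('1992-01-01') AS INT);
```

`start of month` rewinds 1993-11-22 to 1993-11-01.
30 days remain in January 1992 after the 1st (31 − 1).
Full months from February 1992 through October 1993 contribute their day counts.
Then 1 day into November 1993.
Total: 30 + 29 + 31 + 30 + 31 + 30 + 31 + 31 + 30 + 31 + 30 + 31 + 31 + 28 + 31 + 30 + 31 + 30 + 31 + 31 + 30 + 31 + 1 = 670.

670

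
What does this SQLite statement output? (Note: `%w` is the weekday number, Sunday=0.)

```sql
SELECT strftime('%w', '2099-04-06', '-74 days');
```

First apply '-74 days': 2099-04-06 → 2099-01-22.
2099-01-22 is a Thursday; with Sunday=0 that is 4.

4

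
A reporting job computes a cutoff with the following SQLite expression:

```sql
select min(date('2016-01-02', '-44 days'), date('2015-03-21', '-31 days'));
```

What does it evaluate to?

2015-02-18

date('2016-01-02', '-44 days') → 2015-11-19.
date('2015-03-21', '-31 days') → 2015-02-18.
Earlier of the two is 2015-02-18.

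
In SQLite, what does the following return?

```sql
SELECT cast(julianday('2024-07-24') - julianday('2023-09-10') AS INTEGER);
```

318

20 days remain in September 2023 after the 10th (30 − 10).
Full months from October 2023 through June 2024 contribute their day counts.
Then 24 days into July 2024.
Total: 20 + 31 + 30 + 31 + 31 + 29 + 31 + 30 + 31 + 30 + 24 = 318.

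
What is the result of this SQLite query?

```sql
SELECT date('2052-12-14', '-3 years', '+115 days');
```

Adding -3 years to 2052-12-14 gives 2049-12-14.
Applying '+115 days' to 2049-12-14: counting 115 days forward gives 2050-04-08.

2050-04-08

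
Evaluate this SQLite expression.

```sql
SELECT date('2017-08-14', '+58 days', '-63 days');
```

2017-08-09

Applying '+58 days' to 2017-08-14: counting 58 days forward gives 2017-10-11.
Applying '-63 days' to 2017-10-11: counting 63 days back gives 2017-08-09.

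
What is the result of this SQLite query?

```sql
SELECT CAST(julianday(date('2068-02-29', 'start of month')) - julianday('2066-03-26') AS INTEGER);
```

677

`start of month` rewinds 2068-02-29 to 2068-02-01.
5 days remain in March 2066 after the 26th (31 − 26).
Full months from April 2066 through January 2068 contribute their day counts.
Then 1 day into February 2068.
Total: 5 + 30 + 31 + 30 + 31 + 31 + 30 + 31 + 30 + 31 + 31 + 28 + 31 + 30 + 31 + 30 + 31 + 31 + 30 + 31 + 30 + 31 + 31 + 1 = 677.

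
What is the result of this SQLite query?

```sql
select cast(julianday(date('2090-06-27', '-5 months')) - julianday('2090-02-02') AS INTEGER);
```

Adding -5 months to 2090-06-27 gives 2090-01-27.
4 days remain in January 2090 after the 27th (31 − 27).
Then 2 days into February 2090.
Total: 4 + 2 = 6.
The subtraction is earlier − later, so the result is −6 → -6.

-6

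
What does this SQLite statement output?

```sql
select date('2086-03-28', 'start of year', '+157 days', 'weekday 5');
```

`start of year` rewinds 2086-03-28 to 2086-01-01.
Applying '+157 days' to 2086-01-01: counting 157 days forward gives 2086-06-07.
`weekday 5` advances to the next Friday; 2086-06-07 is already a Friday, so it stays at 2086-06-07.

2086-06-07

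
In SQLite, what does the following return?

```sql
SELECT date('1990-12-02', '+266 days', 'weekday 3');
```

1991-08-28

Applying '+266 days' to 1990-12-02: counting 266 days forward gives 1991-08-25.
`weekday 3` advances to the next Wednesday; 1991-08-25 is a Sunday, so it moves forward to 1991-08-28.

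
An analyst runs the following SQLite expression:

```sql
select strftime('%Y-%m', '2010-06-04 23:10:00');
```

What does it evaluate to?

`%Y-%m` extracts the year-month: 2010-06.

2010-06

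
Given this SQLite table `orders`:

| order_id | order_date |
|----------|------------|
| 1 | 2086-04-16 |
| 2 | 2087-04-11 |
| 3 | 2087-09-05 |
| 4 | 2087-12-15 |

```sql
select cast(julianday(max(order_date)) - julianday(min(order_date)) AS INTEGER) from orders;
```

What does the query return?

608

MIN = 2086-04-16, MAX = 2087-12-15.
14 days remain in April 2086 after the 16th (30 − 16).
Full months from May 2086 through November 2087 contribute their day counts.
Then 15 days into December 2087.
Total: 14 + 31 + 30 + 31 + 31 + 30 + 31 + 30 + 31 + 31 + 28 + 31 + 30 + 31 + 30 + 31 + 31 + 30 + 31 + 30 + 15 = 608.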